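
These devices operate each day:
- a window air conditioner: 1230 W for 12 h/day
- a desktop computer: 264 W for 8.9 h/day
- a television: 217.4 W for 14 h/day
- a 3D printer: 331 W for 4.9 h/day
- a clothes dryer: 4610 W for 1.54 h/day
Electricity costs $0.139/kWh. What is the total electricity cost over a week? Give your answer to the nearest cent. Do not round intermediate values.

window air conditioner: 1230 W × 12 h × 7 d = 103,320 Wh = 103.3 kWh
desktop computer: 264 W × 8.9 h × 7 d = 16,447 Wh = 16.45 kWh
television: 217.4 W × 14 h × 7 d = 21,305 Wh = 21.31 kWh
3D printer: 331 W × 4.9 h × 7 d = 11,353 Wh = 11.35 kWh
clothes dryer: 4610 W × 1.54 h × 7 d = 49,696 Wh = 49.7 kWh
Total energy = 103.3 + 16.45 + 21.31 + 11.35 + 49.7 = 202.1 kWh
Cost = 202.1 kWh × $0.139 = $28.09

$28.09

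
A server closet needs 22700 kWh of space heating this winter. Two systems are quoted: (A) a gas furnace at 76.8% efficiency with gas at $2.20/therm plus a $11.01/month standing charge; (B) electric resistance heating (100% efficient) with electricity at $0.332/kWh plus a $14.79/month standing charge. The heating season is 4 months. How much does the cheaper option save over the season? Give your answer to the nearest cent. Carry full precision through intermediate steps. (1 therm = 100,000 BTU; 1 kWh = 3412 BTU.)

$5332.83

Heat load = 22700 kWh × 3412 = 77,452,400 BTU
Gas: input = 77,452,400 / 0.768 = 100,849,479 BTU = 1,008 therm → 1,008 × $2.20 = $2,218.69; + 4 × $11.01 standing = $2,262.73
Electric: 77,452,400 BTU / 3412 = 22,700 kWh → × $0.332 = $7,536.40; + 4 × $14.79 standing = $7,595.56
Difference = |$2,262.73 − $7,595.56| = $5,332.83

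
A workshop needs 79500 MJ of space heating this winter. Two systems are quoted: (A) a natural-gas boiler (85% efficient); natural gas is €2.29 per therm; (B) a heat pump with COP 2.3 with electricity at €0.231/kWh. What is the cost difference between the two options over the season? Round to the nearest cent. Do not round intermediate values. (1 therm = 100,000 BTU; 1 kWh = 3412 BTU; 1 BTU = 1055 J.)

Heat load = 79500 MJ = 79,500,000,000 J / 1055 = 75,355,450 BTU
Gas: input = 75,355,450 / 0.85 = 88,653,471 BTU = 886.5 therm → 886.5 × €2.29 = €2,030.16
Heat pump: 75,355,450 BTU / 3412 = 22,090 kWh heat; / 2.3 = 9,602 kWh in → × €0.231 = €2,218.14
Difference = |€2,030.16 − €2,218.14| = €187.98

€187.98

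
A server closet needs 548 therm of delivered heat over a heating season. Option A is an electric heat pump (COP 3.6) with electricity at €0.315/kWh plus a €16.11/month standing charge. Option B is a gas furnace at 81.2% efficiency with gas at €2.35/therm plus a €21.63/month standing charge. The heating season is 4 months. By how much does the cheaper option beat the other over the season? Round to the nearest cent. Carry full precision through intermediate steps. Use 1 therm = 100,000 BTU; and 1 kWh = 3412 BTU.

€202.71

Heat load = 548 therm × 100,000 = 54,800,000 BTU
Gas: input = 54,800,000 / 0.812 = 67,487,685 BTU = 674.9 therm → 674.9 × €2.35 = €1,585.96; + 4 × €21.63 standing = €1,672.48
Heat pump: 54,800,000 BTU / 3412 = 16,060 kWh heat; / 3.6 = 4,461 kWh in → × €0.315 = €1,405.33; + 4 × €16.11 standing = €1,469.77
Difference = |€1,672.48 − €1,469.77| = €202.71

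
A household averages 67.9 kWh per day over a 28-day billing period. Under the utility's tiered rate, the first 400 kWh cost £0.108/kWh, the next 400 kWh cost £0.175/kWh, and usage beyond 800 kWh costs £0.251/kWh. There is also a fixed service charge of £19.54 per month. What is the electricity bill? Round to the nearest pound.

£409

Usage = 67.9 kWh/day × 28 days = 1901.2 kWh
First 400 kWh × £0.108 = £43.20
Next 400 kWh × £0.175 = £70.00
Remaining 1101.2 kWh × £0.251 = £276.40
Energy charge = £389.60; + service £19.54 = £409.14 ≈ £409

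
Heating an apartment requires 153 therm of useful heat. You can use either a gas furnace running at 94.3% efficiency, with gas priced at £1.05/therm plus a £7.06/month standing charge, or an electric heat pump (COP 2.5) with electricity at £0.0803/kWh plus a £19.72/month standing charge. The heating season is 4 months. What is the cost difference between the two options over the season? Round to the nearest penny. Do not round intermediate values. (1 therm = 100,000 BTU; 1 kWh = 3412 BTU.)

Heat load = 153 therm × 100,000 = 15,300,000 BTU
Gas: input = 15,300,000 / 0.943 = 16,224,814 BTU = 162.2 therm → 162.2 × £1.05 = £170.36; + 4 × £7.06 standing = £198.60
Heat pump: 15,300,000 BTU / 3412 = 4,484 kWh heat; / 2.5 = 1,794 kWh in → × £0.0803 = £144.03; + 4 × £19.72 standing = £222.91
Difference = |£198.60 − £222.91| = £24.31

£24.31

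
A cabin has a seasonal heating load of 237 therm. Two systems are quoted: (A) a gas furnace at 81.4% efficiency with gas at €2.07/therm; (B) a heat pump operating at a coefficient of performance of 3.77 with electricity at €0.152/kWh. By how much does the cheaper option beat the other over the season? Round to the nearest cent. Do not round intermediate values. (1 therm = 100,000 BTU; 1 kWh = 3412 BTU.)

Heat load = 237 therm × 100,000 = 23,700,000 BTU
Gas: input = 23,700,000 / 0.814 = 29,115,479 BTU = 291.2 therm → 291.2 × €2.07 = €602.69
Heat pump: 23,700,000 BTU / 3412 = 6,946 kWh heat; / 3.77 = 1,842 kWh in → × €0.152 = €280.05
Difference = |€602.69 − €280.05| = €322.64

€322.64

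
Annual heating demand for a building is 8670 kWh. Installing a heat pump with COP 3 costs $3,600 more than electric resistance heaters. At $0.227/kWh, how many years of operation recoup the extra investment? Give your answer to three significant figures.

Resistance: 8670 kWh × $0.227 = $1,968.09/yr
Heat pump: 8670 / 3 = 2890 kWh in → × $0.227 = $656.03/yr
Annual savings = $1,312.06
Payback = $3,600 / $1,312.06 = 2.74 years

2.74 years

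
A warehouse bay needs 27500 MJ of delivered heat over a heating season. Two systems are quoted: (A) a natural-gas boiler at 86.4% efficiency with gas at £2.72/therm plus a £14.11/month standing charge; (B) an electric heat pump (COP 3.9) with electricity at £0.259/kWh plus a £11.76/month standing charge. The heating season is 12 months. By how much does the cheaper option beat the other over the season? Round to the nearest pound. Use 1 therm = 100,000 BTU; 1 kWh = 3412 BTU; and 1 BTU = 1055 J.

£341

Heat load = 27500 MJ = 27,500,000,000 J / 1055 = 26,066,351 BTU
Gas: input = 26,066,351 / 0.864 = 30,169,387 BTU = 301.7 therm → 301.7 × £2.72 = £820.61; + 12 × £14.11 standing = £989.93
Heat pump: 26,066,351 BTU / 3412 = 7,640 kWh heat; / 3.9 = 1,959 kWh in → × £0.259 = £507.35; + 12 × £11.76 standing = £648.47
Difference = |£989.93 − £648.47| = £341.46 ≈ £341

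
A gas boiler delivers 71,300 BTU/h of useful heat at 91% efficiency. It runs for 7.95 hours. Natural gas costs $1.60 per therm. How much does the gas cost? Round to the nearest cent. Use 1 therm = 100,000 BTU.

$9.97

Heat delivered = 71,300 BTU/h × 7.95 h = 566,835 BTU
Gas input = 566,835 / 0.91 = 622,896 BTU
= 622,896 / 100,000 = 6.229 therm
Cost = 6.229 × $1.60/therm = $9.97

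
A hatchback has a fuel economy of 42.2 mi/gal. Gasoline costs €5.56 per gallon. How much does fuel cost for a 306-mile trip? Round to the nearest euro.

€40

Fuel = 306 mi / 42.2 mpg = 7.251 gal
Cost = 7.251 gal × €5.56/gal = €40.32 ≈ €40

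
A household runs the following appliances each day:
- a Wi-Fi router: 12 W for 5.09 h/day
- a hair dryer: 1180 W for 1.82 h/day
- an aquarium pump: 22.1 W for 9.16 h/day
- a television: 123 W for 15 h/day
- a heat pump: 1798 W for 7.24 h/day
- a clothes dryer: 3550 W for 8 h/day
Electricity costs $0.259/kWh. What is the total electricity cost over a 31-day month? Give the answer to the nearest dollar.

$367

Wi-Fi router: 12 W × 5.09 h × 31 d = 1,893 Wh = 1.893 kWh
hair dryer: 1180 W × 1.82 h × 31 d = 66,576 Wh = 66.58 kWh
aquarium pump: 22.1 W × 9.16 h × 31 d = 6,276 Wh = 6.276 kWh
television: 123 W × 15 h × 31 d = 57,195 Wh = 57.2 kWh
heat pump: 1798 W × 7.24 h × 31 d = 403,543 Wh = 403.5 kWh
clothes dryer: 3550 W × 8 h × 31 d = 880,400 Wh = 880.4 kWh
Total energy = 1.893 + 66.58 + 6.276 + 57.2 + 403.5 + 880.4 = 1,416 kWh
Cost = 1,416 kWh × $0.259 = $366.71 ≈ $367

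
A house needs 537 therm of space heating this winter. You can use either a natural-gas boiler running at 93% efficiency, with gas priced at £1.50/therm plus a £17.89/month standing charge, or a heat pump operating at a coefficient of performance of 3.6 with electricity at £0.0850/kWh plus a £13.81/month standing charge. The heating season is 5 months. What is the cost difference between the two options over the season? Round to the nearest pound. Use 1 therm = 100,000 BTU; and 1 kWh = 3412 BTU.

£515

Heat load = 537 therm × 100,000 = 53,700,000 BTU
Gas: input = 53,700,000 / 0.93 = 57,741,935 BTU = 577.4 therm → 577.4 × £1.50 = £866.13; + 5 × £17.89 standing = £955.58
Heat pump: 53,700,000 BTU / 3412 = 15,740 kWh heat; / 3.6 = 4,372 kWh in → × £0.0850 = £371.61; + 5 × £13.81 standing = £440.66
Difference = |£955.58 − £440.66| = £514.92 ≈ £515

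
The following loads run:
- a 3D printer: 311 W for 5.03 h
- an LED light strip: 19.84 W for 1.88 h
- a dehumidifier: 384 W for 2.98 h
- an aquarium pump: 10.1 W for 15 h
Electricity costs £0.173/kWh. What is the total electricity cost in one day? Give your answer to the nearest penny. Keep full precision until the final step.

3D printer: 311 W × 5.03 h = 1,564 Wh = 1.564 kWh
LED light strip: 19.84 W × 1.88 h = 37 Wh = 0.0373 kWh
dehumidifier: 384 W × 2.98 h = 1,144 Wh = 1.144 kWh
aquarium pump: 10.1 W × 15 h = 152 Wh = 0.1515 kWh
Total energy = 1.564 + 0.0373 + 1.144 + 0.1515 = 2.897 kWh
Cost = 2.897 kWh × £0.173 = £0.50

£0.50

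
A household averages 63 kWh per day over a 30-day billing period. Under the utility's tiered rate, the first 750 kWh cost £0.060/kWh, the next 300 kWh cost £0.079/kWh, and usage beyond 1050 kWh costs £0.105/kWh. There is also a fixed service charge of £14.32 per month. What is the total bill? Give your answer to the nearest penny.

Usage = 63 kWh/day × 30 days = 1890 kWh
First 750 kWh × £0.060 = £45.00
Next 300 kWh × £0.079 = £23.70
Remaining 840 kWh × £0.105 = £88.20
Energy charge = £156.90; + service £14.32 = £171.22

£171.22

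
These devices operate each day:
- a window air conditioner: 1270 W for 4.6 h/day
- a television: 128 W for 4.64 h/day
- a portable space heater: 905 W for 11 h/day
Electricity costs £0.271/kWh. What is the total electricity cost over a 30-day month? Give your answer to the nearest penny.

window air conditioner: 1270 W × 4.6 h × 30 d = 175,260 Wh = 175.3 kWh
television: 128 W × 4.64 h × 30 d = 17,818 Wh = 17.82 kWh
portable space heater: 905 W × 11 h × 30 d = 298,650 Wh = 298.6 kWh
Total energy = 175.3 + 17.82 + 298.6 = 491.7 kWh
Cost = 491.7 kWh × £0.271 = £133.26

£133.26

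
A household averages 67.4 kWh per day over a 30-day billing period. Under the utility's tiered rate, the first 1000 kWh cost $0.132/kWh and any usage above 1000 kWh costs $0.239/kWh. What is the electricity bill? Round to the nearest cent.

Usage = 67.4 kWh/day × 30 days = 2022 kWh
First 1000 kWh × $0.132 = $132.00
Remaining 1022 kWh × $0.239 = $244.26
Total = $376.26

$376.26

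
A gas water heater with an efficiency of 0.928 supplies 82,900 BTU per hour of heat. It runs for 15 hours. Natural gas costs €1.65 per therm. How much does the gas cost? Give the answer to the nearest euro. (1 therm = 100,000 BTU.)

€22

Heat delivered = 82,900 BTU/h × 15 h = 1,243,500 BTU
Gas input = 1,243,500 / 0.928 = 1,339,978 BTU
= 1,339,978 / 100,000 = 13.4 therm
Cost = 13.4 × €1.65/therm = €22.11 ≈ €22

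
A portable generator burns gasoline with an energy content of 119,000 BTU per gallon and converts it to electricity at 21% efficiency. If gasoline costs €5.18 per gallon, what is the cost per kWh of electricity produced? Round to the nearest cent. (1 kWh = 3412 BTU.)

€0.71

Electrical output per gallon = 119,000 BTU × 0.21 / 3412 BTU/kWh = 7.324 kWh
Cost per kWh = €5.18 / 7.324 kWh = €0.707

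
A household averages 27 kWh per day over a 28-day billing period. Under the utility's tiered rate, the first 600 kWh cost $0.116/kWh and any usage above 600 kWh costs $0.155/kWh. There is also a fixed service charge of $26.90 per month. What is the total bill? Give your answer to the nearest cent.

Usage = 27 kWh/day × 28 days = 756 kWh
First 600 kWh × $0.116 = $69.60
Remaining 156 kWh × $0.155 = $24.18
Energy charge = $93.78; + service $26.90 = $120.68

$120.68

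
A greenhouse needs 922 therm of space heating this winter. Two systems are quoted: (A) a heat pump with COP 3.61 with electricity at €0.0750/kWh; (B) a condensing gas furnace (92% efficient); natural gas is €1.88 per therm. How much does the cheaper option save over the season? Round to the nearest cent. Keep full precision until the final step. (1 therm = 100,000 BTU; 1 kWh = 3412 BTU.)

€1322.68

Heat load = 922 therm × 100,000 = 92,200,000 BTU
Gas: input = 92,200,000 / 0.92 = 100,217,391 BTU = 1,002 therm → 1,002 × €1.88 = €1,884.09
Heat pump: 92,200,000 BTU / 3412 = 27,020 kWh heat; / 3.61 = 7,485 kWh in → × €0.0750 = €561.40
Difference = |€1,884.09 − €561.40| = €1,322.68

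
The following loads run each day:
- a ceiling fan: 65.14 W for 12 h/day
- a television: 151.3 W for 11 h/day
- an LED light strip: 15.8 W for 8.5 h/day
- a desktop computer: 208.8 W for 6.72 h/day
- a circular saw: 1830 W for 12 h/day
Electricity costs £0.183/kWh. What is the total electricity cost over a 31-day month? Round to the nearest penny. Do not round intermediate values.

£147.18

ceiling fan: 65.14 W × 12 h × 31 d = 24,232 Wh = 24.23 kWh
television: 151.3 W × 11 h × 31 d = 51,593 Wh = 51.59 kWh
LED light strip: 15.8 W × 8.5 h × 31 d = 4,163 Wh = 4.163 kWh
desktop computer: 208.8 W × 6.72 h × 31 d = 43,497 Wh = 43.5 kWh
circular saw: 1830 W × 12 h × 31 d = 680,760 Wh = 680.8 kWh
Total energy = 24.23 + 51.59 + 4.163 + 43.5 + 680.8 = 804.2 kWh
Cost = 804.2 kWh × £0.183 = £147.18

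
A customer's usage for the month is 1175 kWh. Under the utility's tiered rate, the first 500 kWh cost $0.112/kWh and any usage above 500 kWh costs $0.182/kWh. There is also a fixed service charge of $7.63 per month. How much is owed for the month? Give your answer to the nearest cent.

First 500 kWh × $0.112 = $56.00
Remaining 675 kWh × $0.182 = $122.85
Energy charge = $178.85; + service $7.63 = $186.48

$186.48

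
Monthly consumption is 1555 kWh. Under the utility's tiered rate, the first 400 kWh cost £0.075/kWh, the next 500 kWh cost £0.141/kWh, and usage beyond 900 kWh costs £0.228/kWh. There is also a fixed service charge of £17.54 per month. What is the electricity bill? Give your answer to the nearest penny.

First 400 kWh × £0.075 = £30.00
Next 500 kWh × £0.141 = £70.50
Remaining 655 kWh × £0.228 = £149.34
Energy charge = £249.84; + service £17.54 = £267.38

£267.38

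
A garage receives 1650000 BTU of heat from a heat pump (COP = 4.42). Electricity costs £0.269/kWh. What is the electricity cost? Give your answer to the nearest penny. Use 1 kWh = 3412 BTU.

£29.43

Heat delivered = 1,650,000 BTU / 3412 = 483.6 kWh
Electrical input = 483.6 kWh / 4.42 = 109.4 kWh
Cost = 109.4 × £0.269/kWh = £29.43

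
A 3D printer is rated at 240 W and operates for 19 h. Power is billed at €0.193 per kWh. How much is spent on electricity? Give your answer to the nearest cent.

Energy = 240 W × 19 h = 4,560 Wh = 4.56 kWh
Cost = 4.56 kWh × €0.193/kWh = €0.88

€0.88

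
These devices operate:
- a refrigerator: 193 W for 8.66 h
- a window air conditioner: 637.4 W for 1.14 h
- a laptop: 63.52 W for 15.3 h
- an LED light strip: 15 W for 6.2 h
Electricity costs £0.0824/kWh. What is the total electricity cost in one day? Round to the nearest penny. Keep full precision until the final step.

refrigerator: 193 W × 8.66 h = 1,671 Wh = 1.671 kWh
window air conditioner: 637.4 W × 1.14 h = 727 Wh = 0.7266 kWh
laptop: 63.52 W × 15.3 h = 972 Wh = 0.9719 kWh
LED light strip: 15 W × 6.2 h = 93 Wh = 0.093 kWh
Total energy = 1.671 + 0.7266 + 0.9719 + 0.093 = 3.463 kWh
Cost = 3.463 kWh × £0.0824 = £0.29

£0.29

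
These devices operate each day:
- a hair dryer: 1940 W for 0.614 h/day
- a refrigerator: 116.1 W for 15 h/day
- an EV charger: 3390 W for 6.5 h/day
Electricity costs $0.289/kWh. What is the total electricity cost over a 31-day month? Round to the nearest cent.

hair dryer: 1940 W × 0.614 h × 31 d = 36,926 Wh = 36.93 kWh
refrigerator: 116.1 W × 15 h × 31 d = 53,986 Wh = 53.99 kWh
EV charger: 3390 W × 6.5 h × 31 d = 683,085 Wh = 683.1 kWh
Total energy = 36.93 + 53.99 + 683.1 = 774 kWh
Cost = 774 kWh × $0.289 = $223.69

$223.69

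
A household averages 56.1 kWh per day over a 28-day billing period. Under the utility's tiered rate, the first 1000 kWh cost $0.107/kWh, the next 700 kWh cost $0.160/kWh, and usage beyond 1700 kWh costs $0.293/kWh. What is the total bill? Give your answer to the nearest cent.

$198.33

Usage = 56.1 kWh/day × 28 days = 1570.8 kWh
First 1000 kWh × $0.107 = $107.00
Next 570.8 kWh × $0.160 = $91.33
Remaining tier: 0 kWh (not reached)
Total = $198.33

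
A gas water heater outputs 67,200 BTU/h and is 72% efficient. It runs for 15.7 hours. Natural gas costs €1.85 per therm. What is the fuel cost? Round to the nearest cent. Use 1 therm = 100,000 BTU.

€27.11

Heat delivered = 67,200 BTU/h × 15.7 h = 1,055,040 BTU
Gas input = 1,055,040 / 0.72 = 1,465,333 BTU
= 1,465,333 / 100,000 = 14.65 therm
Cost = 14.65 × €1.85/therm = €27.11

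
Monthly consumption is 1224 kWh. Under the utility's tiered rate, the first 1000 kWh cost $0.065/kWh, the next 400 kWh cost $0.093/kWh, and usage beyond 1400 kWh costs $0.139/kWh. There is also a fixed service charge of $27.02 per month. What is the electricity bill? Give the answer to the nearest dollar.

First 1000 kWh × $0.065 = $65.00
Next 224 kWh × $0.093 = $20.83
Remaining tier: 0 kWh (not reached)
Energy charge = $85.83; + service $27.02 = $112.85 ≈ $113

$113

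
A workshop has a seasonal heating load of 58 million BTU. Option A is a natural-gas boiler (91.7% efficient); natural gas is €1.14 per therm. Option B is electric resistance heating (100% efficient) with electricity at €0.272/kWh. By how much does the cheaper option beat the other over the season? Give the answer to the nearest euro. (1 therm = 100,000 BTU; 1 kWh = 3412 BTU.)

Heat load = 58 × 10⁶ BTU = 58,000,000 BTU
Gas: input = 58,000,000 / 0.917 = 63,249,727 BTU = 632.5 therm → 632.5 × €1.14 = €721.05
Electric: 58,000,000 BTU / 3412 = 17,000 kWh → × €0.272 = €4,623.68
Difference = |€721.05 − €4,623.68| = €3,902.63 ≈ €3903

€3903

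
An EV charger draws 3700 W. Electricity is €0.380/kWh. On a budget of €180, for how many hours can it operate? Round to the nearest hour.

Energy budget = €180 / €0.380 per kWh = 473.7 kWh = 473,684 Wh
Runtime = 473,684 Wh / 3700 W = 128 h

128 h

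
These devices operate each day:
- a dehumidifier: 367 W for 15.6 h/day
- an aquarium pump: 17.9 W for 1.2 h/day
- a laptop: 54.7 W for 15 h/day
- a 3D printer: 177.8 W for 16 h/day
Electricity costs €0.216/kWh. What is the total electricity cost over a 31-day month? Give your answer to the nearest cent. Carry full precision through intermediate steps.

€63.02

dehumidifier: 367 W × 15.6 h × 31 d = 177,481 Wh = 177.5 kWh
aquarium pump: 17.9 W × 1.2 h × 31 d = 666 Wh = 0.6659 kWh
laptop: 54.7 W × 15 h × 31 d = 25,436 Wh = 25.44 kWh
3D printer: 177.8 W × 16 h × 31 d = 88,189 Wh = 88.19 kWh
Total energy = 177.5 + 0.6659 + 25.44 + 88.19 = 291.8 kWh
Cost = 291.8 kWh × €0.216 = €63.02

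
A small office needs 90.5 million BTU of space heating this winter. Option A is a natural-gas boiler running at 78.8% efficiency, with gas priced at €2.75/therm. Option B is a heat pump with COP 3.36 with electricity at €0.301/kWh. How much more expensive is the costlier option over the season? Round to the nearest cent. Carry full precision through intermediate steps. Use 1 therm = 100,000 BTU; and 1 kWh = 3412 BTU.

Heat load = 90.5 × 10⁶ BTU = 90,500,000 BTU
Gas: input = 90,500,000 / 0.788 = 114,847,716 BTU = 1,148 therm → 1,148 × €2.75 = €3,158.31
Heat pump: 90,500,000 BTU / 3412 = 26,520 kWh heat; / 3.36 = 7,894 kWh in → × €0.301 = €2,376.11
Difference = |€3,158.31 − €2,376.11| = €782.20

€782.20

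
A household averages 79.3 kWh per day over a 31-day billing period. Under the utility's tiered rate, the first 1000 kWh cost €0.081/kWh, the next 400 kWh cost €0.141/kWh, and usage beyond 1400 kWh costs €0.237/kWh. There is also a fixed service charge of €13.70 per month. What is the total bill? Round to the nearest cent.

€401.92

Usage = 79.3 kWh/day × 31 days = 2458.3 kWh
First 1000 kWh × €0.081 = €81.00
Next 400 kWh × €0.141 = €56.40
Remaining 1058.3 kWh × €0.237 = €250.82
Energy charge = €388.22; + service €13.70 = €401.92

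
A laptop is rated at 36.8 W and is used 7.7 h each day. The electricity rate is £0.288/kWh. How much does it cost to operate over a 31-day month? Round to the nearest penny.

£2.53

Energy = 36.8 W × 7.7 h/day × 31 days = 8,784 Wh = 8.784 kWh
Cost = 8.784 kWh × £0.288/kWh = £2.53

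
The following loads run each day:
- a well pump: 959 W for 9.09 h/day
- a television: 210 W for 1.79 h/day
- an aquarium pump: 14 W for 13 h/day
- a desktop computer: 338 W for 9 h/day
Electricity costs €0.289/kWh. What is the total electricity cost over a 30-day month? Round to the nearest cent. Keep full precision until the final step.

€106.79

well pump: 959 W × 9.09 h × 30 d = 261,519 Wh = 261.5 kWh
television: 210 W × 1.79 h × 30 d = 11,277 Wh = 11.28 kWh
aquarium pump: 14 W × 13 h × 30 d = 5,460 Wh = 5.46 kWh
desktop computer: 338 W × 9 h × 30 d = 91,260 Wh = 91.26 kWh
Total energy = 261.5 + 11.28 + 5.46 + 91.26 = 369.5 kWh
Cost = 369.5 kWh × €0.289 = €106.79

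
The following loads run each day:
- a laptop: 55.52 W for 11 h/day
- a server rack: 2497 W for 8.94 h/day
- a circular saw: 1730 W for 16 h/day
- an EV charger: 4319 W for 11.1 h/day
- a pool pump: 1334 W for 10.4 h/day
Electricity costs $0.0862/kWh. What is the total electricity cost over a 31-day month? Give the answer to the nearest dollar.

$300

laptop: 55.52 W × 11 h × 31 d = 18,932 Wh = 18.93 kWh
server rack: 2497 W × 8.94 h × 31 d = 692,019 Wh = 692 kWh
circular saw: 1730 W × 16 h × 31 d = 858,080 Wh = 858.1 kWh
EV charger: 4319 W × 11.1 h × 31 d = 1,486,168 Wh = 1,486 kWh
pool pump: 1334 W × 10.4 h × 31 d = 430,082 Wh = 430.1 kWh
Total energy = 18.93 + 692 + 858.1 + 1,486 + 430.1 = 3,485 kWh
Cost = 3,485 kWh × $0.0862 = $300.43 ≈ $300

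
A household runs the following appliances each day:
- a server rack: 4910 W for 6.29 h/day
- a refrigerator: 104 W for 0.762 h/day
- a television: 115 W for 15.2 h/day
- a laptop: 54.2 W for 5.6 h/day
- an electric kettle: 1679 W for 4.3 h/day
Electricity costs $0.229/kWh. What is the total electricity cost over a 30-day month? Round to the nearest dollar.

server rack: 4910 W × 6.29 h × 30 d = 926,517 Wh = 926.5 kWh
refrigerator: 104 W × 0.762 h × 30 d = 2,377 Wh = 2.377 kWh
television: 115 W × 15.2 h × 30 d = 52,440 Wh = 52.44 kWh
laptop: 54.2 W × 5.6 h × 30 d = 9,106 Wh = 9.106 kWh
electric kettle: 1679 W × 4.3 h × 30 d = 216,591 Wh = 216.6 kWh
Total energy = 926.5 + 2.377 + 52.44 + 9.106 + 216.6 = 1,207 kWh
Cost = 1,207 kWh × $0.229 = $276.41 ≈ $276

$276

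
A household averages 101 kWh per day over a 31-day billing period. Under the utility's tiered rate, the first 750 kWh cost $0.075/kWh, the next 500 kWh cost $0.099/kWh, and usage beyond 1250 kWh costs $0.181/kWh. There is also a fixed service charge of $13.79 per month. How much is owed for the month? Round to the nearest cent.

$460.00

Usage = 101 kWh/day × 31 days = 3131 kWh
First 750 kWh × $0.075 = $56.25
Next 500 kWh × $0.099 = $49.50
Remaining 1881 kWh × $0.181 = $340.46
Energy charge = $446.21; + service $13.79 = $460.00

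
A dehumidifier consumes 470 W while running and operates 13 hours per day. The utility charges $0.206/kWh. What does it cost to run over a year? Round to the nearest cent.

Energy = 470 W × 13 h/day × 365 days = 2,230,150 Wh = 2,230 kWh
Cost = 2,230 kWh × $0.206/kWh = $459.41

$459.41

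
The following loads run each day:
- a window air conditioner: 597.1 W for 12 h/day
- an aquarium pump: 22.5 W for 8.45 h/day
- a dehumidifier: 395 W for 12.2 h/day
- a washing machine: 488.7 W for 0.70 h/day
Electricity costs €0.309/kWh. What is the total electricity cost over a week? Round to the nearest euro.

window air conditioner: 597.1 W × 12 h × 7 d = 50,156 Wh = 50.16 kWh
aquarium pump: 22.5 W × 8.45 h × 7 d = 1,331 Wh = 1.331 kWh
dehumidifier: 395 W × 12.2 h × 7 d = 33,733 Wh = 33.73 kWh
washing machine: 488.7 W × 0.70 h × 7 d = 2,395 Wh = 2.395 kWh
Total energy = 50.16 + 1.331 + 33.73 + 2.395 = 87.61 kWh
Cost = 87.61 kWh × €0.309 = €27.07 ≈ €27

€27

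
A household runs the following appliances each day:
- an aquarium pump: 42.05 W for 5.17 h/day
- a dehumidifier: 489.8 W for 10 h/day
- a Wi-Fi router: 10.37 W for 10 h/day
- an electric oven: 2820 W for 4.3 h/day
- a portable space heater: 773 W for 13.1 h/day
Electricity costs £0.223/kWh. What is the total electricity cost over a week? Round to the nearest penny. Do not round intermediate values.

£42.88

aquarium pump: 42.05 W × 5.17 h × 7 d = 1,522 Wh = 1.522 kWh
dehumidifier: 489.8 W × 10 h × 7 d = 34,286 Wh = 34.29 kWh
Wi-Fi router: 10.37 W × 10 h × 7 d = 726 Wh = 0.7259 kWh
electric oven: 2820 W × 4.3 h × 7 d = 84,882 Wh = 84.88 kWh
portable space heater: 773 W × 13.1 h × 7 d = 70,884 Wh = 70.88 kWh
Total energy = 1.522 + 34.29 + 0.7259 + 84.88 + 70.88 = 192.3 kWh
Cost = 192.3 kWh × £0.223 = £42.88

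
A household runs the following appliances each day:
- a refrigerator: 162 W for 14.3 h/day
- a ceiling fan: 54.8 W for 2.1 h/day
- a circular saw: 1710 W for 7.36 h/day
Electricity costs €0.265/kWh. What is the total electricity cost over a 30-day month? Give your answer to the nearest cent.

refrigerator: 162 W × 14.3 h × 30 d = 69,498 Wh = 69.5 kWh
ceiling fan: 54.8 W × 2.1 h × 30 d = 3,452 Wh = 3.452 kWh
circular saw: 1710 W × 7.36 h × 30 d = 377,568 Wh = 377.6 kWh
Total energy = 69.5 + 3.452 + 377.6 = 450.5 kWh
Cost = 450.5 kWh × €0.265 = €119.39

€119.39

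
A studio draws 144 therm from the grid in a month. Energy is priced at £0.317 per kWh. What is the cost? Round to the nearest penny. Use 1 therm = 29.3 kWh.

144 therm × (29.3 kWh/therm) = 4,219 kWh
Cost = 4,219 kWh × £0.317/kWh = £1,337.49

£1337.49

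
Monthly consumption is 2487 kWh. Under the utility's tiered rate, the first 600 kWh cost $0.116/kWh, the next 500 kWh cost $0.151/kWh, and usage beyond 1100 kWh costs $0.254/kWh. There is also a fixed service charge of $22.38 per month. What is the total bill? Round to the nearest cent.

$519.78

First 600 kWh × $0.116 = $69.60
Next 500 kWh × $0.151 = $75.50
Remaining 1387 kWh × $0.254 = $352.30
Energy charge = $497.40; + service $22.38 = $519.78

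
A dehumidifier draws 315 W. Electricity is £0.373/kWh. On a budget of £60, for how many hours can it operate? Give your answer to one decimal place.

510.7 h

Energy budget = £60 / £0.373 per kWh = 160.9 kWh = 160,858 Wh
Runtime = 160,858 Wh / 315 W = 510.7 h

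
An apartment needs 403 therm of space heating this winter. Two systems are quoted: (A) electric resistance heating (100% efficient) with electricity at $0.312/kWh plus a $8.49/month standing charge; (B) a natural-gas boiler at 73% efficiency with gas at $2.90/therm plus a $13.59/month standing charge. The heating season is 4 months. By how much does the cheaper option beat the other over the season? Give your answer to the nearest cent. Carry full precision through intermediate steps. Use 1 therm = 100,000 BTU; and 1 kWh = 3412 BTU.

Heat load = 403 therm × 100,000 = 40,300,000 BTU
Gas: input = 40,300,000 / 0.73 = 55,205,479 BTU = 552.1 therm → 552.1 × $2.90 = $1,600.96; + 4 × $13.59 standing = $1,655.32
Electric: 40,300,000 BTU / 3412 = 11,810 kWh → × $0.312 = $3,685.11; + 4 × $8.49 standing = $3,719.07
Difference = |$1,655.32 − $3,719.07| = $2,063.75

$2063.75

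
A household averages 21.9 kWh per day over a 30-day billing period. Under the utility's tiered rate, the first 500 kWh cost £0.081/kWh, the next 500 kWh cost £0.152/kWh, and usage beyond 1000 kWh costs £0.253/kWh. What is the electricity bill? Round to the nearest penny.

£64.36

Usage = 21.9 kWh/day × 30 days = 657 kWh
First 500 kWh × £0.081 = £40.50
Next 157 kWh × £0.152 = £23.86
Remaining tier: 0 kWh (not reached)
Total = £64.36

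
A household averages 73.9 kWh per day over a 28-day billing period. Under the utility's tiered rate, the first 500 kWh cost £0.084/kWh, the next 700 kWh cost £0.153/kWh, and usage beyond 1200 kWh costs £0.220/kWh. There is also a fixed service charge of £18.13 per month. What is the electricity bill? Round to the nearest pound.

£358

Usage = 73.9 kWh/day × 28 days = 2069.2 kWh
First 500 kWh × £0.084 = £42.00
Next 700 kWh × £0.153 = £107.10
Remaining 869.2 kWh × £0.220 = £191.22
Energy charge = £340.32; + service £18.13 = £358.45 ≈ £358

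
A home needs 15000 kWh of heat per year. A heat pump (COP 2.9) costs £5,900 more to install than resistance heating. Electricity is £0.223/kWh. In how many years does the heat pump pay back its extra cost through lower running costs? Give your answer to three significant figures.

Resistance: 15000 kWh × £0.223 = £3,345.00/yr
Heat pump: 15000 / 2.9 = 5172 kWh in → × £0.223 = £1,153.45/yr
Annual savings = £2,191.55
Payback = £5,900 / £2,191.55 = 2.69 years

2.69 years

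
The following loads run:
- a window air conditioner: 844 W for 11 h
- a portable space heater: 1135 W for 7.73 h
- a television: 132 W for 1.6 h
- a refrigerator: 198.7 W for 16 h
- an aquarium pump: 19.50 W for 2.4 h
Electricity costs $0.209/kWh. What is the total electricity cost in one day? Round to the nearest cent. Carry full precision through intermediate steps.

$4.49

window air conditioner: 844 W × 11 h = 9,284 Wh = 9.284 kWh
portable space heater: 1135 W × 7.73 h = 8,774 Wh = 8.774 kWh
television: 132 W × 1.6 h = 211 Wh = 0.2112 kWh
refrigerator: 198.7 W × 16 h = 3,179 Wh = 3.179 kWh
aquarium pump: 19.50 W × 2.4 h = 47 Wh = 0.0468 kWh
Total energy = 9.284 + 8.774 + 0.2112 + 3.179 + 0.0468 = 21.49 kWh
Cost = 21.49 kWh × $0.209 = $4.49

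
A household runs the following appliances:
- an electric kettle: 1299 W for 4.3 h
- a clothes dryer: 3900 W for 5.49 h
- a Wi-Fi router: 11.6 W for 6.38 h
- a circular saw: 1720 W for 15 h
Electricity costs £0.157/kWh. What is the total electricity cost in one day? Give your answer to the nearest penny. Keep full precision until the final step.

£8.30

electric kettle: 1299 W × 4.3 h = 5,586 Wh = 5.586 kWh
clothes dryer: 3900 W × 5.49 h = 21,411 Wh = 21.41 kWh
Wi-Fi router: 11.6 W × 6.38 h = 74 Wh = 0.07401 kWh
circular saw: 1720 W × 15 h = 25,800 Wh = 25.8 kWh
Total energy = 5.586 + 21.41 + 0.07401 + 25.8 = 52.87 kWh
Cost = 52.87 kWh × £0.157 = £8.30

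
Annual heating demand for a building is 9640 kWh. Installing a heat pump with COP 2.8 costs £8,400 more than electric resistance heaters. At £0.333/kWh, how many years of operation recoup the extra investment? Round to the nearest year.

4 years

Resistance: 9640 kWh × £0.333 = £3,210.12/yr
Heat pump: 9640 / 2.8 = 3443 kWh in → × £0.333 = £1,146.47/yr
Annual savings = £2,063.65
Payback = £8,400 / £2,063.65 = 4.07 years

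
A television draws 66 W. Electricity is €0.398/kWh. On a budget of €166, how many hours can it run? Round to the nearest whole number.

Energy budget = €166 / €0.398 per kWh = 417.1 kWh = 417,085 Wh
Runtime = 417,085 Wh / 66 W = 6,319 h

6319 h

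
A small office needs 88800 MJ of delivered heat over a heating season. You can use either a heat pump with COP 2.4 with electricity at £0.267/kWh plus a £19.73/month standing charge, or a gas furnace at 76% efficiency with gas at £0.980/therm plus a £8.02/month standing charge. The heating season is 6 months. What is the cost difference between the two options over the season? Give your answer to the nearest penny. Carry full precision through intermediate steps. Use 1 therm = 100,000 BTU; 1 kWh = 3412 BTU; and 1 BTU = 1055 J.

Heat load = 88800 MJ = 88,800,000,000 J / 1055 = 84,170,616 BTU
Gas: input = 84,170,616 / 0.760 = 110,750,811 BTU = 1,108 therm → 1,108 × £0.980 = £1,085.36; + 6 × £8.02 standing = £1,133.48
Heat pump: 84,170,616 BTU / 3412 = 24,670 kWh heat; / 2.4 = 10,280 kWh in → × £0.267 = £2,744.43; + 6 × £19.73 standing = £2,862.81
Difference = |£1,133.48 − £2,862.81| = £1,729.33

£1729.33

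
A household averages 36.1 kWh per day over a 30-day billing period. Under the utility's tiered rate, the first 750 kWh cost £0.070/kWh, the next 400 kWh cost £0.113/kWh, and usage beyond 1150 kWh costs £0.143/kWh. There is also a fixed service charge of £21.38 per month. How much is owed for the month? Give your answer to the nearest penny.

£111.51

Usage = 36.1 kWh/day × 30 days = 1083 kWh
First 750 kWh × £0.070 = £52.50
Next 333 kWh × £0.113 = £37.63
Remaining tier: 0 kWh (not reached)
Energy charge = £90.13; + service £21.38 = £111.51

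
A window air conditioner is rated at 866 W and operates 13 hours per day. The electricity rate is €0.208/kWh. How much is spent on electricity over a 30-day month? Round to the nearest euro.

Energy = 866 W × 13 h/day × 30 days = 337,740 Wh = 337.7 kWh
Cost = 337.7 kWh × €0.208/kWh = €70.25 ≈ €70

€70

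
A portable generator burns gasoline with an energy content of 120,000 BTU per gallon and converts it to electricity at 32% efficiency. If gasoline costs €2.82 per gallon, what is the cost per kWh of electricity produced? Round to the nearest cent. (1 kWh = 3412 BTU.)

€0.25

Electrical output per gallon = 120,000 BTU × 0.32 / 3412 BTU/kWh = 11.25 kWh
Cost per kWh = €2.82 / 11.25 kWh = €0.251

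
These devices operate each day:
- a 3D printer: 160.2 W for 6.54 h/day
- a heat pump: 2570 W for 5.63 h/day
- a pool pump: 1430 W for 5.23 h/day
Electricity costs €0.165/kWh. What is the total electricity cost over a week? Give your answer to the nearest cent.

€26.56

3D printer: 160.2 W × 6.54 h × 7 d = 7,334 Wh = 7.334 kWh
heat pump: 2570 W × 5.63 h × 7 d = 101,284 Wh = 101.3 kWh
pool pump: 1430 W × 5.23 h × 7 d = 52,352 Wh = 52.35 kWh
Total energy = 7.334 + 101.3 + 52.35 = 161 kWh
Cost = 161 kWh × €0.165 = €26.56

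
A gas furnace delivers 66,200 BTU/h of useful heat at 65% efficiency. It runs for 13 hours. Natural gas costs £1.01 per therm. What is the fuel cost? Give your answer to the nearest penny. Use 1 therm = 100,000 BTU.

Heat delivered = 66,200 BTU/h × 13 h = 860,600 BTU
Gas input = 860,600 / 0.65 = 1,324,000 BTU
= 1,324,000 / 100,000 = 13.24 therm
Cost = 13.24 × £1.01/therm = £13.37

£13.37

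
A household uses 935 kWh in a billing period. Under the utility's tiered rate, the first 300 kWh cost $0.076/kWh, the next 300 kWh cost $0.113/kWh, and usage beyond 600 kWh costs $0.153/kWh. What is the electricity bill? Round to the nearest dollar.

$108

First 300 kWh × $0.076 = $22.80
Next 300 kWh × $0.113 = $33.90
Remaining 335 kWh × $0.153 = $51.26
Total = $107.95 ≈ $108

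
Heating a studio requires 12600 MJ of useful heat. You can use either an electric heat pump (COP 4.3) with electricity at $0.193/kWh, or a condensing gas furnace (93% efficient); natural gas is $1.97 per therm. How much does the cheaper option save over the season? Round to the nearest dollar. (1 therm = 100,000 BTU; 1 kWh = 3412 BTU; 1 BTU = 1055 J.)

$96

Heat load = 12600 MJ = 12,600,000,000 J / 1055 = 11,943,128 BTU
Gas: input = 11,943,128 / 0.93 = 12,842,073 BTU = 128.4 therm → 128.4 × $1.97 = $252.99
Heat pump: 11,943,128 BTU / 3412 = 3,500 kWh heat; / 4.3 = 814 kWh in → × $0.193 = $157.11
Difference = |$252.99 − $157.11| = $95.88 ≈ $96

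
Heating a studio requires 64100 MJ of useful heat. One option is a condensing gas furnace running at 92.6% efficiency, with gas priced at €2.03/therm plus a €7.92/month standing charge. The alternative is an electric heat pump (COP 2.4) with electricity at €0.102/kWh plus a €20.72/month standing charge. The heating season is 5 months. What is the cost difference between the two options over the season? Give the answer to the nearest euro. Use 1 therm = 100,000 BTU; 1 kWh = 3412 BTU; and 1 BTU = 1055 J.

€511

Heat load = 64100 MJ = 64,100,000,000 J / 1055 = 60,758,294 BTU
Gas: input = 60,758,294 / 0.926 = 65,613,708 BTU = 656.1 therm → 656.1 × €2.03 = €1,331.96; + 5 × €7.92 standing = €1,371.56
Heat pump: 60,758,294 BTU / 3412 = 17,810 kWh heat; / 2.4 = 7,420 kWh in → × €0.102 = €756.81; + 5 × €20.72 standing = €860.41
Difference = |€1,371.56 − €860.41| = €511.15 ≈ €511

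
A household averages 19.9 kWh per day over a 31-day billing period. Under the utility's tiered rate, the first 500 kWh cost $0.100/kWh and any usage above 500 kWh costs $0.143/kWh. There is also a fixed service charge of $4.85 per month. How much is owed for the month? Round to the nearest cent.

Usage = 19.9 kWh/day × 31 days = 616.9 kWh
First 500 kWh × $0.100 = $50.00
Remaining 116.9 kWh × $0.143 = $16.72
Energy charge = $66.72; + service $4.85 = $71.57

$71.57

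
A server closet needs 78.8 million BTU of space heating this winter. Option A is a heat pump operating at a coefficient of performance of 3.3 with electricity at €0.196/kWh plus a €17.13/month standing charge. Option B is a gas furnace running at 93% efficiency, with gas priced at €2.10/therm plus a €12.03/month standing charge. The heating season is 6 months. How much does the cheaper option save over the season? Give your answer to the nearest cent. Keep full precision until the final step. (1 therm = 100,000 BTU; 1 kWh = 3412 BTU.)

Heat load = 78.8 × 10⁶ BTU = 78,800,000 BTU
Gas: input = 78,800,000 / 0.930 = 84,731,183 BTU = 847.3 therm → 847.3 × €2.10 = €1,779.35; + 6 × €12.03 standing = €1,851.53
Heat pump: 78,800,000 BTU / 3412 = 23,090 kWh heat; / 3.3 = 6,998 kWh in → × €0.196 = €1,371.70; + 6 × €17.13 standing = €1,474.48
Difference = |€1,851.53 − €1,474.48| = €377.05

€377.05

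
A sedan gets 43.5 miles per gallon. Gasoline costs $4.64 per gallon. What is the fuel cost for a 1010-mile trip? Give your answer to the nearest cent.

$107.73

Fuel = 1010 mi / 43.5 mpg = 23.22 gal
Cost = 23.22 gal × $4.64/gal = $107.73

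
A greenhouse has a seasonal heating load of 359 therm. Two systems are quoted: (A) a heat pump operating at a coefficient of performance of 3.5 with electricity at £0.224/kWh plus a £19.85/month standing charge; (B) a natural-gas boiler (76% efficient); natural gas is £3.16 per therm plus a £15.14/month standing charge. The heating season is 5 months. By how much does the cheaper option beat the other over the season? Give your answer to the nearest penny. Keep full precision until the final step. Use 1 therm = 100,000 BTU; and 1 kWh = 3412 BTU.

£795.75

Heat load = 359 therm × 100,000 = 35,900,000 BTU
Gas: input = 35,900,000 / 0.76 = 47,236,842 BTU = 472.4 therm → 472.4 × £3.16 = £1,492.68; + 5 × £15.14 standing = £1,568.38
Heat pump: 35,900,000 BTU / 3412 = 10,520 kWh heat; / 3.5 = 3,006 kWh in → × £0.224 = £673.39; + 5 × £19.85 standing = £772.64
Difference = |£1,568.38 − £772.64| = £795.75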